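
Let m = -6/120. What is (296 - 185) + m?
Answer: 2219/20 ≈ 110.95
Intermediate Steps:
m = -1/20 (m = -6*1/120 = -1/20 ≈ -0.050000)
(296 - 185) + m = (296 - 185) - 1/20 = 111 - 1/20 = 2219/20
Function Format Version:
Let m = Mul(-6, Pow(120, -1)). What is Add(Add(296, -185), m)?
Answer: Rational(2219, 20) ≈ 110.95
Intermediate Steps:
m = Rational(-1, 20) (m = Mul(-6, Rational(1, 120)) = Rational(-1, 20) ≈ -0.050000)
Add(Add(296, -185), m) = Add(Add(296, -185), Rational(-1, 20)) = Add(111, Rational(-1, 20)) = Rational(2219, 20)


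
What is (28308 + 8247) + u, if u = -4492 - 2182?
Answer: 29881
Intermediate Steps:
u = -6674
(28308 + 8247) + u = (28308 + 8247) - 6674 = 36555 - 6674 = 29881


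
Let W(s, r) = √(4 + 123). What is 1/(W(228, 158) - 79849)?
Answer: -79849/6375862674 - √127/6375862674 ≈ -1.2525e-5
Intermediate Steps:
W(s, r) = √127
1/(W(228, 158) - 79849) = 1/(√127 - 79849) = 1/(-79849 + √127)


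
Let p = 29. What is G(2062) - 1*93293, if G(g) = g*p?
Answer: -33495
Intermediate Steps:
G(g) = 29*g (G(g) = g*29 = 29*g)
G(2062) - 1*93293 = 29*2062 - 1*93293 = 59798 - 93293 = -33495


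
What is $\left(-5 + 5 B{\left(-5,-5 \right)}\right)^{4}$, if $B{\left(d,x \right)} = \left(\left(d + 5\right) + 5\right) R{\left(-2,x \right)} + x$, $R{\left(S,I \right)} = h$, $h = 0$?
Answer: $810000$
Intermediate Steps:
$R{\left(S,I \right)} = 0$
$B{\left(d,x \right)} = x$ ($B{\left(d,x \right)} = \left(\left(d + 5\right) + 5\right) 0 + x = \left(\left(5 + d\right) + 5\right) 0 + x = \left(10 + d\right) 0 + x = 0 + x = x$)
$\left(-5 + 5 B{\left(-5,-5 \right)}\right)^{4} = \left(-5 + 5 \left(-5\right)\right)^{4} = \left(-5 - 25\right)^{4} = \left(-30\right)^{4} = 810000$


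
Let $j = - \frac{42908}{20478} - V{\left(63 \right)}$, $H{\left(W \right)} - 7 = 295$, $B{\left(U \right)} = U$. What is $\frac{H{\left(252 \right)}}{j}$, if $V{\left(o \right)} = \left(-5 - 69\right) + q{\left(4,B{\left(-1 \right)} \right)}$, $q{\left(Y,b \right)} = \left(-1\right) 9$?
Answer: $\frac{3092178}{828383} \approx 3.7328$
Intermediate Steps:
$q{\left(Y,b \right)} = -9$
$H{\left(W \right)} = 302$ ($H{\left(W \right)} = 7 + 295 = 302$)
$V{\left(o \right)} = -83$ ($V{\left(o \right)} = \left(-5 - 69\right) - 9 = -74 - 9 = -83$)
$j = \frac{828383}{10239}$ ($j = - \frac{42908}{20478} - -83 = \left(-42908\right) \frac{1}{20478} + 83 = - \frac{21454}{10239} + 83 = \frac{828383}{10239} \approx 80.905$)
$\frac{H{\left(252 \right)}}{j} = \frac{302}{\frac{828383}{10239}} = 302 \cdot \frac{10239}{828383} = \frac{3092178}{828383}$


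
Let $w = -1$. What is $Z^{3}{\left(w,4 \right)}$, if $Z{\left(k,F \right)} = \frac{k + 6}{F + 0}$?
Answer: $\frac{125}{64} \approx 1.9531$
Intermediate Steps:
$Z{\left(k,F \right)} = \frac{6 + k}{F}$
$Z^{3}{\left(w,4 \right)} = \left(\frac{6 - 1}{4}\right)^{3} = \left(\frac{1}{4} \cdot 5\right)^{3} = \left(\frac{5}{4}\right)^{3} = \frac{125}{64}$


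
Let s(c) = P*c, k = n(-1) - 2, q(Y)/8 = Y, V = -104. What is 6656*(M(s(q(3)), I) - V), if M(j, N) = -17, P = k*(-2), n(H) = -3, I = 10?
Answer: 579072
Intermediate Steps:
q(Y) = 8*Y
k = -5 (k = -3 - 2 = -5)
P = 10 (P = -5*(-2) = 10)
s(c) = 10*c
6656*(M(s(q(3)), I) - V) = 6656*(-17 - 1*(-104)) = 6656*(-17 + 104) = 6656*87 = 579072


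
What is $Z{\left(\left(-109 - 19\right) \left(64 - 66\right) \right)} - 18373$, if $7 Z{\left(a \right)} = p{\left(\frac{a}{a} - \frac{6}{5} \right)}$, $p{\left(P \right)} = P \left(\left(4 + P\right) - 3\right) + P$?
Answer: $- \frac{3215284}{175} \approx -18373.0$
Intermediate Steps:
$p{\left(P \right)} = P + P \left(1 + P\right)$ ($p{\left(P \right)} = P \left(1 + P\right) + P = P + P \left(1 + P\right)$)
$Z{\left(a \right)} = - \frac{9}{175}$ ($Z{\left(a \right)} = \frac{\left(\frac{a}{a} - \frac{6}{5}\right) \left(2 + \left(\frac{a}{a} - \frac{6}{5}\right)\right)}{7} = \frac{\left(1 - \frac{6}{5}\right) \left(2 + \left(1 - \frac{6}{5}\right)\right)}{7} = \frac{\left(- \frac{1}{5}\right) \left(2 - \frac{1}{5}\right)}{7} = \frac{\left(- \frac{1}{5}\right) \frac{9}{5}}{7} = \frac{1}{7} \left(- \frac{9}{25}\right) = - \frac{9}{175}$)
$Z{\left(\left(-109 - 19\right) \left(64 - 66\right) \right)} - 18373 = - \frac{9}{175} - 18373 = - \frac{3215284}{175}$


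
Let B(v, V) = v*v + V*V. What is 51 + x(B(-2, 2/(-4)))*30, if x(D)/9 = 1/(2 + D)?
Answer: 471/5 ≈ 94.200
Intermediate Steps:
B(v, V) = V² + v² (B(v, V) = v² + V² = V² + v²)
x(D) = 9/(2 + D)
51 + x(B(-2, 2/(-4)))*30 = 51 + (9/(2 + ((2/(-4))² + (-2)²)))*30 = 51 + (9/(2 + ((2*(-¼))² + 4)))*30 = 51 + (9/(2 + ((-½)² + 4)))*30 = 51 + (9/(2 + (¼ + 4)))*30 = 51 + (9/(2 + 17/4))*30 = 51 + (9/(25/4))*30 = 51 + (9*(4/25))*30 = 51 + (36/25)*30 = 51 + 216/5 = 471/5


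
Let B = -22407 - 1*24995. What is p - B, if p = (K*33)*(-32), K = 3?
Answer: 44234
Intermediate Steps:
B = -47402 (B = -22407 - 24995 = -47402)
p = -3168 (p = (3*33)*(-32) = 99*(-32) = -3168)
p - B = -3168 - 1*(-47402) = -3168 + 47402 = 44234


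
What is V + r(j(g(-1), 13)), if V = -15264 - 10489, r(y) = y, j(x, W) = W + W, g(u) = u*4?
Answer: -25727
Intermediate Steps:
g(u) = 4*u
j(x, W) = 2*W
V = -25753
V + r(j(g(-1), 13)) = -25753 + 2*13 = -25753 + 26 = -25727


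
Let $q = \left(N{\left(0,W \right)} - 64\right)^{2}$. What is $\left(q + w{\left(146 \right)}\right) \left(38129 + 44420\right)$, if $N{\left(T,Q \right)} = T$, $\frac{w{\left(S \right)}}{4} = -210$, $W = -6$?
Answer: $268779544$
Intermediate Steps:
$w{\left(S \right)} = -840$ ($w{\left(S \right)} = 4 \left(-210\right) = -840$)
$q = 4096$ ($q = \left(0 - 64\right)^{2} = \left(-64\right)^{2} = 4096$)
$\left(q + w{\left(146 \right)}\right) \left(38129 + 44420\right) = \left(4096 - 840\right) \left(38129 + 44420\right) = 3256 \cdot 82549 = 268779544$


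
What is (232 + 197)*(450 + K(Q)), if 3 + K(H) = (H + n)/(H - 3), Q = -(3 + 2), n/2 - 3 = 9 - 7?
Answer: 1531959/8 ≈ 1.9150e+5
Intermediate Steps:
n = 10 (n = 6 + 2*(9 - 7) = 6 + 2*2 = 6 + 4 = 10)
Q = -5 (Q = -1*5 = -5)
K(H) = -3 + (10 + H)/(-3 + H) (K(H) = -3 + (H + 10)/(H - 3) = -3 + (10 + H)/(-3 + H))
(232 + 197)*(450 + K(Q)) = (232 + 197)*(450 + (19 - 2*(-5))/(-3 - 5)) = 429*(450 + (19 + 10)/(-8)) = 429*(450 - ⅛*29) = 429*(450 - 29/8) = 429*(3571/8) = 1531959/8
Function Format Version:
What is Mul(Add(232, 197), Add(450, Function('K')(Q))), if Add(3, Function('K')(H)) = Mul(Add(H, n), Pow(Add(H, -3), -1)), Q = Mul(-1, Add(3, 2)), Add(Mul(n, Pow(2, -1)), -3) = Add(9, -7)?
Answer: Rational(1531959, 8) ≈ 1.9150e+5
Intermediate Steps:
n = 10 (n = Add(6, Mul(2, Add(9, -7))) = Add(6, Mul(2, 2)) = Add(6, 4) = 10)
Q = -5 (Q = Mul(-1, 5) = -5)
Function('K')(H) = Add(-3, Mul(Pow(Add(-3, H), -1), Add(10, H))) (Function('K')(H) = Add(-3, Mul(Add(H, 10), Pow(Add(H, -3), -1))) = Add(-3, Mul(Add(10, H), Pow(Add(-3, H), -1))) = Add(-3, Mul(Pow(Add(-3, H), -1), Add(10, H))))
Mul(Add(232, 197), Add(450, Function('K')(Q))) = Mul(Add(232, 197), Add(450, Mul(Pow(Add(-3, -5), -1), Add(19, Mul(-2, -5))))) = Mul(429, Add(450, Mul(Pow(-8, -1), Add(19, 10)))) = Mul(429, Add(450, Mul(Rational(-1, 8), 29))) = Mul(429, Add(450, Rational(-29, 8))) = Mul(429, Rational(3571, 8)) = Rational(1531959, 8)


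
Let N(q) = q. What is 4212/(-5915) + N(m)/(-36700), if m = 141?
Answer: -2390991/3339700 ≈ -0.71593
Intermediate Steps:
4212/(-5915) + N(m)/(-36700) = 4212/(-5915) + 141/(-36700) = 4212*(-1/5915) + 141*(-1/36700) = -324/455 - 141/36700 = -2390991/3339700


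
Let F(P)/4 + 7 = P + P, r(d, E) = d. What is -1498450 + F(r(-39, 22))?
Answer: -1498790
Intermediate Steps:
F(P) = -28 + 8*P (F(P) = -28 + 4*(P + P) = -28 + 4*(2*P) = -28 + 8*P)
-1498450 + F(r(-39, 22)) = -1498450 + (-28 + 8*(-39)) = -1498450 + (-28 - 312) = -1498450 - 340 = -1498790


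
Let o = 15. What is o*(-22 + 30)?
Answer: 120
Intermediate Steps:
o*(-22 + 30) = 15*(-22 + 30) = 15*8 = 120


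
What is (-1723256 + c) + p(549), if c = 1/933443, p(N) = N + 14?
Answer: -1608035721998/933443 ≈ -1.7227e+6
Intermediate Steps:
p(N) = 14 + N
c = 1/933443 ≈ 1.0713e-6
(-1723256 + c) + p(549) = (-1723256 + 1/933443) + (14 + 549) = -1608561250407/933443 + 563 = -1608035721998/933443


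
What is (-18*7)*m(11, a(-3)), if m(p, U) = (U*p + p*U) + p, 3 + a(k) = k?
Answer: 15246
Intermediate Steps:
a(k) = -3 + k
m(p, U) = p + 2*U*p (m(p, U) = (U*p + U*p) + p = 2*U*p + p = p + 2*U*p)
(-18*7)*m(11, a(-3)) = (-18*7)*(11*(1 + 2*(-3 - 3))) = -1386*(1 + 2*(-6)) = -1386*(1 - 12) = -1386*(-11) = -126*(-121) = 15246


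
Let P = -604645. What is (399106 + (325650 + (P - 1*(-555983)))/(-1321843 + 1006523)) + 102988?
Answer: 39580000773/78830 ≈ 5.0209e+5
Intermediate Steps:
(399106 + (325650 + (P - 1*(-555983)))/(-1321843 + 1006523)) + 102988 = (399106 + (325650 + (-604645 - 1*(-555983)))/(-1321843 + 1006523)) + 102988 = (399106 + (325650 + (-604645 + 555983))/(-315320)) + 102988 = (399106 + (325650 - 48662)*(-1/315320)) + 102988 = (399106 + 276988*(-1/315320)) + 102988 = (399106 - 69247/78830) + 102988 = 31461456733/78830 + 102988 = 39580000773/78830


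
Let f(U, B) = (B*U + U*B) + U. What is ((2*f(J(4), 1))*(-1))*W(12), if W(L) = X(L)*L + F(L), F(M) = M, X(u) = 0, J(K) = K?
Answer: -288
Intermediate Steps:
f(U, B) = U + 2*B*U (f(U, B) = (B*U + B*U) + U = 2*B*U + U = U + 2*B*U)
W(L) = L (W(L) = 0*L + L = 0 + L = L)
((2*f(J(4), 1))*(-1))*W(12) = ((2*(4*(1 + 2*1)))*(-1))*12 = ((2*(4*(1 + 2)))*(-1))*12 = ((2*(4*3))*(-1))*12 = ((2*12)*(-1))*12 = (24*(-1))*12 = -24*12 = -288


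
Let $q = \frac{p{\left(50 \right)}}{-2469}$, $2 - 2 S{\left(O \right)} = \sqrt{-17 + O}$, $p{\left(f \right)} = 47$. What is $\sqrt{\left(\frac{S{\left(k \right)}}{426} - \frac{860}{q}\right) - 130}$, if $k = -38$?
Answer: $\frac{\sqrt{18058643220594 - 470517 i \sqrt{55}}}{20022} \approx 212.24 - 2.0506 \cdot 10^{-5} i$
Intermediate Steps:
$S{\left(O \right)} = 1 - \frac{\sqrt{-17 + O}}{2}$
$q = - \frac{47}{2469}$ ($q = \frac{47}{-2469} = 47 \left(- \frac{1}{2469}\right) = - \frac{47}{2469} \approx -0.019036$)
$\sqrt{\left(\frac{S{\left(k \right)}}{426} - \frac{860}{q}\right) - 130} = \sqrt{\left(\frac{1 - \frac{\sqrt{-17 - 38}}{2}}{426} - \frac{860}{- \frac{47}{2469}}\right) - 130} = \sqrt{\left(\left(1 - \frac{\sqrt{-55}}{2}\right) \frac{1}{426} - - \frac{2123340}{47}\right) - 130} = \sqrt{\left(\left(1 - \frac{i \sqrt{55}}{2}\right) \frac{1}{426} + \frac{2123340}{47}\right) - 130} = \sqrt{\left(\left(\frac{1}{426} - \frac{i \sqrt{55}}{852}\right) + \frac{2123340}{47}\right) - 130} = \sqrt{\left(\frac{904542887}{20022} - \frac{i \sqrt{55}}{852}\right) - 130} = \sqrt{\frac{901940027}{20022} - \frac{i \sqrt{55}}{852}}$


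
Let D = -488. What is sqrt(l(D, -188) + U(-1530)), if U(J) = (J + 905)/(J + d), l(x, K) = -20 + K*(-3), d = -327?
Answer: sqrt(1877116881)/1857 ≈ 23.331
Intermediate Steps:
l(x, K) = -20 - 3*K
U(J) = (905 + J)/(-327 + J) (U(J) = (J + 905)/(J - 327) = (905 + J)/(-327 + J))
sqrt(l(D, -188) + U(-1530)) = sqrt((-20 - 3*(-188)) + (905 - 1530)/(-327 - 1530)) = sqrt((-20 + 564) - 625/(-1857)) = sqrt(544 - 1/1857*(-625)) = sqrt(544 + 625/1857) = sqrt(1010833/1857) = sqrt(1877116881)/1857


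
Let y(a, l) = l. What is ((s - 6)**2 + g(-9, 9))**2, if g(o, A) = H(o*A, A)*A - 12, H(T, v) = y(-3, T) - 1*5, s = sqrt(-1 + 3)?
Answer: 559792 + 17952*sqrt(2) ≈ 5.8518e+5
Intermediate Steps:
s = sqrt(2) ≈ 1.4142
H(T, v) = -5 + T (H(T, v) = T - 1*5 = T - 5 = -5 + T)
g(o, A) = -12 + A*(-5 + A*o) (g(o, A) = (-5 + o*A)*A - 12 = (-5 + A*o)*A - 12 = A*(-5 + A*o) - 12 = -12 + A*(-5 + A*o))
((s - 6)**2 + g(-9, 9))**2 = ((sqrt(2) - 6)**2 + (-12 + 9*(-5 + 9*(-9))))**2 = ((-6 + sqrt(2))**2 + (-12 + 9*(-5 - 81)))**2 = ((-6 + sqrt(2))**2 + (-12 + 9*(-86)))**2 = ((-6 + sqrt(2))**2 + (-12 - 774))**2 = ((-6 + sqrt(2))**2 - 786)**2 = (-786 + (-6 + sqrt(2))**2)**2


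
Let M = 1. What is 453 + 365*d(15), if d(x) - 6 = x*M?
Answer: 8118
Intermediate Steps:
d(x) = 6 + x (d(x) = 6 + x*1 = 6 + x)
453 + 365*d(15) = 453 + 365*(6 + 15) = 453 + 365*21 = 453 + 7665 = 8118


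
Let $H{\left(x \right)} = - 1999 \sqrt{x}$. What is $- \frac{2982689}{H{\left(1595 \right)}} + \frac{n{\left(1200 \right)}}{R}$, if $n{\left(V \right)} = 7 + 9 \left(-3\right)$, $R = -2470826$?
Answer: $\frac{10}{1235413} + \frac{2982689 \sqrt{1595}}{3188405} \approx 37.361$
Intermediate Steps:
$n{\left(V \right)} = -20$ ($n{\left(V \right)} = 7 - 27 = -20$)
$- \frac{2982689}{H{\left(1595 \right)}} + \frac{n{\left(1200 \right)}}{R} = - \frac{2982689}{\left(-1999\right) \sqrt{1595}} - \frac{20}{-2470826} = - 2982689 \left(- \frac{\sqrt{1595}}{3188405}\right) - - \frac{10}{1235413} = \frac{2982689 \sqrt{1595}}{3188405} + \frac{10}{1235413} = \frac{10}{1235413} + \frac{2982689 \sqrt{1595}}{3188405}$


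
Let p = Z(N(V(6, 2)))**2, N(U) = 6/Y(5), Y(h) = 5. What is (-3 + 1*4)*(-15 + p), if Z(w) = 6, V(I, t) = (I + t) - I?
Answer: 21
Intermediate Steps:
V(I, t) = t
N(U) = 6/5
p = 36 (p = 6**2 = 36)
(-3 + 1*4)*(-15 + p) = (-3 + 1*4)*(-15 + 36) = (-3 + 4)*21 = 1*21 = 21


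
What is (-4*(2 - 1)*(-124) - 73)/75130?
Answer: 423/75130 ≈ 0.0056302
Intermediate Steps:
(-4*(2 - 1)*(-124) - 73)/75130 = (-4*1*(-124) - 73)*(1/75130) = (-4*(-124) - 73)*(1/75130) = (496 - 73)*(1/75130) = 423*(1/75130) = 423/75130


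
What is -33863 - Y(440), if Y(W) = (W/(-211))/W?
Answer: -7145092/211 ≈ -33863.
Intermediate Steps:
Y(W) = -1/211 (Y(W) = (W*(-1/211))/W = (-W/211)/W = -1/211)
-33863 - Y(440) = -33863 - 1*(-1/211) = -33863 + 1/211 = -7145092/211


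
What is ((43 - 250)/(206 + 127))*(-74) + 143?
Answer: 189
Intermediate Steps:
((43 - 250)/(206 + 127))*(-74) + 143 = -207/333*(-74) + 143 = -207*1/333*(-74) + 143 = -23/37*(-74) + 143 = 46 + 143 = 189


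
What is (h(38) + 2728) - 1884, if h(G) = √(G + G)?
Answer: 844 + 2*√19 ≈ 852.72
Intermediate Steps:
h(G) = √2*√G (h(G) = √(2*G) = √2*√G)
(h(38) + 2728) - 1884 = (√2*√38 + 2728) - 1884 = (2*√19 + 2728) - 1884 = (2728 + 2*√19) - 1884 = 844 + 2*√19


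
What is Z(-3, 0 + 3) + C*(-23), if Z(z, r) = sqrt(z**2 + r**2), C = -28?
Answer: 644 + 3*sqrt(2) ≈ 648.24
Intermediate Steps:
Z(z, r) = sqrt(r**2 + z**2)
Z(-3, 0 + 3) + C*(-23) = sqrt((0 + 3)**2 + (-3)**2) - 28*(-23) = sqrt(3**2 + 9) + 644 = sqrt(9 + 9) + 644 = sqrt(18) + 644 = 3*sqrt(2) + 644 = 644 + 3*sqrt(2)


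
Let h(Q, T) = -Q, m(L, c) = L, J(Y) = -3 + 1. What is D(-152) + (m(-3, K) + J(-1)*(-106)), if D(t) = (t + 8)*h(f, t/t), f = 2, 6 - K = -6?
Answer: 497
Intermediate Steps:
K = 12 (K = 6 - 1*(-6) = 6 + 6 = 12)
J(Y) = -2
D(t) = -16 - 2*t (D(t) = (t + 8)*(-1*2) = (8 + t)*(-2) = -16 - 2*t)
D(-152) + (m(-3, K) + J(-1)*(-106)) = (-16 - 2*(-152)) + (-3 - 2*(-106)) = (-16 + 304) + (-3 + 212) = 288 + 209 = 497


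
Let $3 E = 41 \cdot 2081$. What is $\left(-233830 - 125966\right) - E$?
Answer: $- \frac{1164709}{3} \approx -3.8824 \cdot 10^{5}$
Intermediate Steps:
$E = \frac{85321}{3}$ ($E = \frac{41 \cdot 2081}{3} = \frac{1}{3} \cdot 85321 = \frac{85321}{3} \approx 28440.0$)
$\left(-233830 - 125966\right) - E = \left(-233830 - 125966\right) - \frac{85321}{3} = -359796 - \frac{85321}{3} = - \frac{1164709}{3}$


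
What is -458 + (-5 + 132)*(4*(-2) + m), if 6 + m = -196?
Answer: -27128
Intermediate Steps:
m = -202 (m = -6 - 196 = -202)
-458 + (-5 + 132)*(4*(-2) + m) = -458 + (-5 + 132)*(4*(-2) - 202) = -458 + 127*(-8 - 202) = -458 + 127*(-210) = -458 - 26670 = -27128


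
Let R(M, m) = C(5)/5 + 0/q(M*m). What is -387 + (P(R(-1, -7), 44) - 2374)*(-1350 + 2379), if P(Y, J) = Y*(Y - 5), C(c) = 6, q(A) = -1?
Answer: -61198131/25 ≈ -2.4479e+6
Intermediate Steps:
R(M, m) = 6/5 (R(M, m) = 6/5 + 0/(-1) = 6*(1/5) + 0*(-1) = 6/5 + 0 = 6/5)
P(Y, J) = Y*(-5 + Y)
-387 + (P(R(-1, -7), 44) - 2374)*(-1350 + 2379) = -387 + (6*(-5 + 6/5)/5 - 2374)*(-1350 + 2379) = -387 + ((6/5)*(-19/5) - 2374)*1029 = -387 + (-114/25 - 2374)*1029 = -387 - 59464/25*1029 = -387 - 61188456/25 = -61198131/25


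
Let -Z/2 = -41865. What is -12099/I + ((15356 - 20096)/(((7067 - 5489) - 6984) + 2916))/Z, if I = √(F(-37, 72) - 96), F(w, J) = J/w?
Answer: 79/3474795 + 4033*I*√33522/604 ≈ 2.2735e-5 + 1222.5*I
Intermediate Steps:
Z = 83730 (Z = -2*(-41865) = 83730)
I = 2*I*√33522/37 (I = √(72/(-37) - 96) = √(72*(-1/37) - 96) = √(-72/37 - 96) = √(-3624/37) = 2*I*√33522/37 ≈ 9.8968*I)
-12099/I + ((15356 - 20096)/(((7067 - 5489) - 6984) + 2916))/Z = -12099*(-I*√33522/1812) + ((15356 - 20096)/(((7067 - 5489) - 6984) + 2916))/83730 = -(-4033)*I*√33522/604 - 4740/((1578 - 6984) + 2916)*(1/83730) = 4033*I*√33522/604 - 4740/(-5406 + 2916)*(1/83730) = 4033*I*√33522/604 - 4740/(-2490)*(1/83730) = 4033*I*√33522/604 - 4740*(-1/2490)*(1/83730) = 4033*I*√33522/604 + (158/83)*(1/83730) = 4033*I*√33522/604 + 79/3474795 = 79/3474795 + 4033*I*√33522/604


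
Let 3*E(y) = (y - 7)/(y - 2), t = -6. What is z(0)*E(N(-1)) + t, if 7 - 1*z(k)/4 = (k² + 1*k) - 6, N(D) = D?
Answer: 362/9 ≈ 40.222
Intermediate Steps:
E(y) = (-7 + y)/(3*(-2 + y)) (E(y) = ((y - 7)/(y - 2))/3 = ((-7 + y)/(-2 + y))/3 = (-7 + y)/(3*(-2 + y)))
z(k) = 52 - 4*k - 4*k² (z(k) = 28 - 4*((k² + 1*k) - 6) = 28 - 4*((k² + k) - 6) = 28 - 4*((k + k²) - 6) = 28 - 4*(-6 + k + k²) = 28 + (24 - 4*k - 4*k²) = 52 - 4*k - 4*k²)
z(0)*E(N(-1)) + t = (52 - 4*0 - 4*0²)*((-7 - 1)/(3*(-2 - 1))) - 6 = (52 + 0 - 4*0)*((⅓)*(-8)/(-3)) - 6 = (52 + 0 + 0)*((⅓)*(-⅓)*(-8)) - 6 = 52*(8/9) - 6 = 416/9 - 6 = 362/9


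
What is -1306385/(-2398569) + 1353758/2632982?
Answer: 3343385081186/3157694501379 ≈ 1.0588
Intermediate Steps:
-1306385/(-2398569) + 1353758/2632982 = -1306385*(-1/2398569) + 1353758*(1/2632982) = 1306385/2398569 + 676879/1316491 = 3343385081186/3157694501379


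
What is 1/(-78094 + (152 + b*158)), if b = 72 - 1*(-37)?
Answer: -1/60720 ≈ -1.6469e-5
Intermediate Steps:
b = 109 (b = 72 + 37 = 109)
1/(-78094 + (152 + b*158)) = 1/(-78094 + (152 + 109*158)) = 1/(-78094 + (152 + 17222)) = 1/(-78094 + 17374) = 1/(-60720) = -1/60720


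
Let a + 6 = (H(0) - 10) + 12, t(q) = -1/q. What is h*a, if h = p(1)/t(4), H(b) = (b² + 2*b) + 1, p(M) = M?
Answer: 12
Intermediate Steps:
H(b) = 1 + b² + 2*b
h = -4 (h = 1/(-1/4) = 1/(-1*¼) = 1/(-¼) = 1*(-4) = -4)
a = -3 (a = -6 + (((1 + 0² + 2*0) - 10) + 12) = -6 + (((1 + 0 + 0) - 10) + 12) = -6 + ((1 - 10) + 12) = -6 + (-9 + 12) = -6 + 3 = -3)
h*a = -4*(-3) = 12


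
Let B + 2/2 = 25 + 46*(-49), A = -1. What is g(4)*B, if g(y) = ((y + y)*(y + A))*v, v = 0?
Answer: 0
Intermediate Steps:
g(y) = 0 (g(y) = ((y + y)*(y - 1))*0 = ((2*y)*(-1 + y))*0 = (2*y*(-1 + y))*0 = 0)
B = -2230 (B = -1 + (25 + 46*(-49)) = -1 + (25 - 2254) = -1 - 2229 = -2230)
g(4)*B = 0*(-2230) = 0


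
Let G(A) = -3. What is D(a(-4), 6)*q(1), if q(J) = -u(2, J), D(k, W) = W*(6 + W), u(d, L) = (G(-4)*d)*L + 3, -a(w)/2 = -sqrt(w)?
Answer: 216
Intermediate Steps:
a(w) = 2*sqrt(w) (a(w) = -(-2)*sqrt(w) = 2*sqrt(w))
u(d, L) = 3 - 3*L*d (u(d, L) = (-3*d)*L + 3 = -3*L*d + 3 = 3 - 3*L*d)
q(J) = -3 + 6*J (q(J) = -(3 - 3*J*2) = -(3 - 6*J) = -3 + 6*J)
D(a(-4), 6)*q(1) = (6*(6 + 6))*(-3 + 6*1) = (6*12)*(-3 + 6) = 72*3 = 216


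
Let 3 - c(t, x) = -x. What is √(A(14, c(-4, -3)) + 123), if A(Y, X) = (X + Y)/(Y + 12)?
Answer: √20878/13 ≈ 11.115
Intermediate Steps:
c(t, x) = 3 + x (c(t, x) = 3 - (-1)*x = 3 + x)
A(Y, X) = (X + Y)/(12 + Y)
√(A(14, c(-4, -3)) + 123) = √(((3 - 3) + 14)/(12 + 14) + 123) = √((0 + 14)/26 + 123) = √((1/26)*14 + 123) = √(7/13 + 123) = √(1606/13) = √20878/13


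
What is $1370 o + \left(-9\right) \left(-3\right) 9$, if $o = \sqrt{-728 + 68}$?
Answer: $243 + 2740 i \sqrt{165} \approx 243.0 + 35196.0 i$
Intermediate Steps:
$o = 2 i \sqrt{165}$ ($o = \sqrt{-660} = 2 i \sqrt{165} \approx 25.69 i$)
$1370 o + \left(-9\right) \left(-3\right) 9 = 1370 \cdot 2 i \sqrt{165} + \left(-9\right) \left(-3\right) 9 = 2740 i \sqrt{165} + 27 \cdot 9 = 2740 i \sqrt{165} + 243 = 243 + 2740 i \sqrt{165}$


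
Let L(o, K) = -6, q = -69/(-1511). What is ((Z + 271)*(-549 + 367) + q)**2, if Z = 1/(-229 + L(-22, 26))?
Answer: 306712564889563589409/126085357225 ≈ 2.4326e+9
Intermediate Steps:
q = 69/1511 (q = -69*(-1/1511) = 69/1511 ≈ 0.045665)
Z = -1/235 (Z = 1/(-229 - 6) = 1/(-235) = -1/235 ≈ -0.0042553)
((Z + 271)*(-549 + 367) + q)**2 = ((-1/235 + 271)*(-549 + 367) + 69/1511)**2 = ((63684/235)*(-182) + 69/1511)**2 = (-11590488/235 + 69/1511)**2 = (-17513211153/355085)**2 = 306712564889563589409/126085357225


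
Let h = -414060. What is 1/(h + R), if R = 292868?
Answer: -1/121192 ≈ -8.2514e-6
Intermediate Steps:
1/(h + R) = 1/(-414060 + 292868) = 1/(-121192) = -1/121192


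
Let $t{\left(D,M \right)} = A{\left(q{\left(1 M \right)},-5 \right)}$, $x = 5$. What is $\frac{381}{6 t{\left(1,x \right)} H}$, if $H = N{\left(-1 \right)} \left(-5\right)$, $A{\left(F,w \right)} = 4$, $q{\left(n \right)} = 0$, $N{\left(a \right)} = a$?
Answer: $\frac{127}{40} \approx 3.175$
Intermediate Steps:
$t{\left(D,M \right)} = 4$
$H = 5$ ($H = \left(-1\right) \left(-5\right) = 5$)
$\frac{381}{6 t{\left(1,x \right)} H} = \frac{381}{6 \cdot 4 \cdot 5} = \frac{381}{24 \cdot 5} = \frac{381}{120} = 381 \cdot \frac{1}{120} = \frac{127}{40}$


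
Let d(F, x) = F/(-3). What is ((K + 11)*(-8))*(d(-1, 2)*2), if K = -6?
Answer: -80/3 ≈ -26.667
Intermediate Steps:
d(F, x) = -F/3 (d(F, x) = F*(-⅓) = -F/3)
((K + 11)*(-8))*(d(-1, 2)*2) = ((-6 + 11)*(-8))*(-⅓*(-1)*2) = (5*(-8))*((⅓)*2) = -40*⅔ = -80/3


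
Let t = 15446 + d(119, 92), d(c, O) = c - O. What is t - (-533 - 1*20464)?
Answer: 36470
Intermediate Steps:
t = 15473 (t = 15446 + (119 - 1*92) = 15446 + (119 - 92) = 15446 + 27 = 15473)
t - (-533 - 1*20464) = 15473 - (-533 - 1*20464) = 15473 - (-533 - 20464) = 15473 - 1*(-20997) = 15473 + 20997 = 36470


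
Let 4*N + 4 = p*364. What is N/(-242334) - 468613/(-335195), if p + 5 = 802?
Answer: 44625255086/40614572565 ≈ 1.0987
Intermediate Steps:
p = 797 (p = -5 + 802 = 797)
N = 72526 (N = -1 + (797*364)/4 = -1 + (1/4)*290108 = -1 + 72527 = 72526)
N/(-242334) - 468613/(-335195) = 72526/(-242334) - 468613/(-335195) = 72526*(-1/242334) - 468613*(-1/335195) = -36263/121167 + 468613/335195 = 44625255086/40614572565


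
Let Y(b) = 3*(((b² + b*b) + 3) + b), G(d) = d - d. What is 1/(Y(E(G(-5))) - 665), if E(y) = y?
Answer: -1/656 ≈ -0.0015244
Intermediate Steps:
G(d) = 0
Y(b) = 9 + 3*b + 6*b² (Y(b) = 3*(((b² + b²) + 3) + b) = 3*((2*b² + 3) + b) = 3*((3 + 2*b²) + b) = 3*(3 + b + 2*b²) = 9 + 3*b + 6*b²)
1/(Y(E(G(-5))) - 665) = 1/((9 + 3*0 + 6*0²) - 665) = 1/((9 + 0 + 6*0) - 665) = 1/((9 + 0 + 0) - 665) = 1/(9 - 665) = 1/(-656) = -1/656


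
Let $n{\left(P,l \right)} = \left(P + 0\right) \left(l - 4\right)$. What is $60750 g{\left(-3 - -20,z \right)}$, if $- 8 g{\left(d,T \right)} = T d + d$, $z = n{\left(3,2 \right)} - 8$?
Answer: $\frac{6712875}{4} \approx 1.6782 \cdot 10^{6}$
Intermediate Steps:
$n{\left(P,l \right)} = P \left(-4 + l\right)$
$z = -14$ ($z = 3 \left(-4 + 2\right) - 8 = 3 \left(-2\right) - 8 = -6 - 8 = -14$)
$g{\left(d,T \right)} = - \frac{d}{8} - \frac{T d}{8}$ ($g{\left(d,T \right)} = - \frac{T d + d}{8} = - \frac{d + T d}{8} = - \frac{d}{8} - \frac{T d}{8}$)
$60750 g{\left(-3 - -20,z \right)} = 60750 \left(- \frac{\left(-3 - -20\right) \left(1 - 14\right)}{8}\right) = 60750 \left(\left(- \frac{1}{8}\right) \left(-3 + 20\right) \left(-13\right)\right) = 60750 \left(\left(- \frac{1}{8}\right) 17 \left(-13\right)\right) = 60750 \cdot \frac{221}{8} = \frac{6712875}{4}$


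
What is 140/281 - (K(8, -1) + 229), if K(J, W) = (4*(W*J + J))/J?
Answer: -64209/281 ≈ -228.50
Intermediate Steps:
K(J, W) = (4*J + 4*J*W)/J (K(J, W) = (4*(J*W + J))/J = (4*(J + J*W))/J = (4*J + 4*J*W)/J)
140/281 - (K(8, -1) + 229) = 140/281 - ((4 + 4*(-1)) + 229) = 140*(1/281) - ((4 - 4) + 229) = 140/281 - (0 + 229) = 140/281 - 1*229 = 140/281 - 229 = -64209/281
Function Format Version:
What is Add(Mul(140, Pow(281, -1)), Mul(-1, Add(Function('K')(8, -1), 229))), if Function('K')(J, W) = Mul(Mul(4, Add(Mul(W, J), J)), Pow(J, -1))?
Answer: Rational(-64209, 281) ≈ -228.50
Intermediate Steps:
Function('K')(J, W) = Mul(Pow(J, -1), Add(Mul(4, J), Mul(4, J, W))) (Function('K')(J, W) = Mul(Mul(4, Add(Mul(J, W), J)), Pow(J, -1)) = Mul(Mul(4, Add(J, Mul(J, W))), Pow(J, -1)) = Mul(Add(Mul(4, J), Mul(4, J, W)), Pow(J, -1)) = Mul(Pow(J, -1), Add(Mul(4, J), Mul(4, J, W))))
Add(Mul(140, Pow(281, -1)), Mul(-1, Add(Function('K')(8, -1), 229))) = Add(Mul(140, Pow(281, -1)), Mul(-1, Add(Add(4, Mul(4, -1)), 229))) = Add(Mul(140, Rational(1, 281)), Mul(-1, Add(Add(4, -4), 229))) = Add(Rational(140, 281), Mul(-1, Add(0, 229))) = Add(Rational(140, 281), Mul(-1, 229)) = Add(Rational(140, 281), -229) = Rational(-64209, 281)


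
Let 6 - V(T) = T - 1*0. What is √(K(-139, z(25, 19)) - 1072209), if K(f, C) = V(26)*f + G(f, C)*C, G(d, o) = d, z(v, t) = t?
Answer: I*√1072070 ≈ 1035.4*I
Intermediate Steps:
V(T) = 6 - T (V(T) = 6 - (T - 1*0) = 6 - (T + 0) = 6 - T)
K(f, C) = -20*f + C*f (K(f, C) = (6 - 1*26)*f + f*C = (6 - 26)*f + C*f = -20*f + C*f)
√(K(-139, z(25, 19)) - 1072209) = √(-139*(-20 + 19) - 1072209) = √(-139*(-1) - 1072209) = √(139 - 1072209) = √(-1072070) = I*√1072070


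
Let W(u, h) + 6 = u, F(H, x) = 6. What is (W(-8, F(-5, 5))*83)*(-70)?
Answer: 81340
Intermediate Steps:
W(u, h) = -6 + u
(W(-8, F(-5, 5))*83)*(-70) = ((-6 - 8)*83)*(-70) = -14*83*(-70) = -1162*(-70) = 81340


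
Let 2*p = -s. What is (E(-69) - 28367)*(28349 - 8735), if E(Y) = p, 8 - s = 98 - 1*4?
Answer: -555546936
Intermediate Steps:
s = -86 (s = 8 - (98 - 1*4) = 8 - (98 - 4) = 8 - 1*94 = 8 - 94 = -86)
p = 43 (p = (-1*(-86))/2 = (½)*86 = 43)
E(Y) = 43
(E(-69) - 28367)*(28349 - 8735) = (43 - 28367)*(28349 - 8735) = -28324*19614 = -555546936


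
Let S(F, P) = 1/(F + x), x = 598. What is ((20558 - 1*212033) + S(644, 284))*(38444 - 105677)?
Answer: 5329603589039/414 ≈ 1.2873e+10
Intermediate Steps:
S(F, P) = 1/(598 + F) (S(F, P) = 1/(F + 598) = 1/(598 + F))
((20558 - 1*212033) + S(644, 284))*(38444 - 105677) = ((20558 - 1*212033) + 1/(598 + 644))*(38444 - 105677) = ((20558 - 212033) + 1/1242)*(-67233) = (-191475 + 1/1242)*(-67233) = -237811949/1242*(-67233) = 5329603589039/414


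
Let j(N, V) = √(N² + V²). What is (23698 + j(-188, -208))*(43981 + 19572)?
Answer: 1506078994 + 4321604*√17 ≈ 1.5239e+9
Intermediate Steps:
(23698 + j(-188, -208))*(43981 + 19572) = (23698 + √((-188)² + (-208)²))*(43981 + 19572) = (23698 + √(35344 + 43264))*63553 = (23698 + √78608)*63553 = (23698 + 68*√17)*63553 = 1506078994 + 4321604*√17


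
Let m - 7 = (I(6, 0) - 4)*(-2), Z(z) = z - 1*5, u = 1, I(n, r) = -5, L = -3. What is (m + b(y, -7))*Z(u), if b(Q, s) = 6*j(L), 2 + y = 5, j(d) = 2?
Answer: -148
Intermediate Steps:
y = 3 (y = -2 + 5 = 3)
b(Q, s) = 12 (b(Q, s) = 6*2 = 12)
Z(z) = -5 + z (Z(z) = z - 5 = -5 + z)
m = 25 (m = 7 + (-5 - 4)*(-2) = 7 - 9*(-2) = 7 + 18 = 25)
(m + b(y, -7))*Z(u) = (25 + 12)*(-5 + 1) = 37*(-4) = -148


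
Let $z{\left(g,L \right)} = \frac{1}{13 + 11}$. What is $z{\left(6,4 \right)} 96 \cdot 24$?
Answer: $96$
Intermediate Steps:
$z{\left(g,L \right)} = \frac{1}{24}$
$z{\left(6,4 \right)} 96 \cdot 24 = \frac{1}{24} \cdot 96 \cdot 24 = 4 \cdot 24 = 96$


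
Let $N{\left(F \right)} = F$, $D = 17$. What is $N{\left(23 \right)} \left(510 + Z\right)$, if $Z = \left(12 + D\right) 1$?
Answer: $12397$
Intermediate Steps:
$Z = 29$ ($Z = \left(12 + 17\right) 1 = 29 \cdot 1 = 29$)
$N{\left(23 \right)} \left(510 + Z\right) = 23 \left(510 + 29\right) = 23 \cdot 539 = 12397$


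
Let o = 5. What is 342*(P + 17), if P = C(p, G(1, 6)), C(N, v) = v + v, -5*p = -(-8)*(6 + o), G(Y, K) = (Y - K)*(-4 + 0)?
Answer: 19494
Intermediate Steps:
G(Y, K) = -4*Y + 4*K (G(Y, K) = (Y - K)*(-4) = -4*Y + 4*K)
p = -88/5 (p = -(-2)*(-4*(6 + 5))/5 = -(-2)*(-4*11)/5 = -(-2)*(-44)/5 = -⅕*88 = -88/5 ≈ -17.600)
C(N, v) = 2*v
P = 40 (P = 2*(-4*1 + 4*6) = 2*(-4 + 24) = 2*20 = 40)
342*(P + 17) = 342*(40 + 17) = 342*57 = 19494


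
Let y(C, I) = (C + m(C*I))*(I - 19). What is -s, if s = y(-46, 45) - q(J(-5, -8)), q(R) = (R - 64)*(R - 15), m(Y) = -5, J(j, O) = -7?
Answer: 2888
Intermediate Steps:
y(C, I) = (-19 + I)*(-5 + C) (y(C, I) = (C - 5)*(I - 19) = (-5 + C)*(-19 + I) = (-19 + I)*(-5 + C))
q(R) = (-64 + R)*(-15 + R)
s = -2888 (s = (95 - 19*(-46) - 5*45 - 46*45) - (960 + (-7)² - 79*(-7)) = (95 + 874 - 225 - 2070) - (960 + 49 + 553) = -1326 - 1*1562 = -1326 - 1562 = -2888)
-s = -1*(-2888) = 2888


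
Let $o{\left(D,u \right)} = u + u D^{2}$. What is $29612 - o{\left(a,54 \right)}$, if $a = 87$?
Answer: $-379168$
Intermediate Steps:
$29612 - o{\left(a,54 \right)} = 29612 - 54 \left(1 + 87^{2}\right) = 29612 - 54 \left(1 + 7569\right) = 29612 - 54 \cdot 7570 = 29612 - 408780 = -379168$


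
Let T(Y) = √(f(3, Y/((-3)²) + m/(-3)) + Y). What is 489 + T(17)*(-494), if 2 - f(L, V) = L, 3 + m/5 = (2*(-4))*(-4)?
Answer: -1487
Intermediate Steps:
m = 145 (m = -15 + 5*((2*(-4))*(-4)) = -15 + 5*(-8*(-4)) = -15 + 5*32 = -15 + 160 = 145)
f(L, V) = 2 - L
T(Y) = √(-1 + Y) (T(Y) = √((2 - 1*3) + Y) = √((2 - 3) + Y) = √(-1 + Y))
489 + T(17)*(-494) = 489 + √(-1 + 17)*(-494) = 489 + √16*(-494) = 489 + 4*(-494) = 489 - 1976 = -1487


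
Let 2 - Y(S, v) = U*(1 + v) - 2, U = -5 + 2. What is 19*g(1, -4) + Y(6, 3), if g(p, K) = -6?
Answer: -98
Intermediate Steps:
U = -3
Y(S, v) = 7 + 3*v (Y(S, v) = 2 - (-3*(1 + v) - 2) = 2 - ((-3 - 3*v) - 2) = 2 - (-5 - 3*v) = 2 + (5 + 3*v) = 7 + 3*v)
19*g(1, -4) + Y(6, 3) = 19*(-6) + (7 + 3*3) = -114 + (7 + 9) = -114 + 16 = -98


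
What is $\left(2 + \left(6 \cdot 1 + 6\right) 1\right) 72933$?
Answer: $1021062$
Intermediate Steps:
$\left(2 + \left(6 \cdot 1 + 6\right) 1\right) 72933 = \left(2 + \left(6 + 6\right) 1\right) 72933 = \left(2 + 12 \cdot 1\right) 72933 = \left(2 + 12\right) 72933 = 14 \cdot 72933 = 1021062$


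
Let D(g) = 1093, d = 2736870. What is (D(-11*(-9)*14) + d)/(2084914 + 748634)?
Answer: 2737963/2833548 ≈ 0.96627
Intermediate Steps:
(D(-11*(-9)*14) + d)/(2084914 + 748634) = (1093 + 2736870)/(2084914 + 748634) = 2737963/2833548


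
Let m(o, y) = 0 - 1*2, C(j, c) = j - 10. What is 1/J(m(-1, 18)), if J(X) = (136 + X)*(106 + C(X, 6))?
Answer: 1/12596 ≈ 7.9390e-5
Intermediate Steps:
C(j, c) = -10 + j
m(o, y) = -2 (m(o, y) = 0 - 2 = -2)
J(X) = (96 + X)*(136 + X) (J(X) = (136 + X)*(106 + (-10 + X)) = (136 + X)*(96 + X) = (96 + X)*(136 + X))
1/J(m(-1, 18)) = 1/(13056 + (-2)² + 232*(-2)) = 1/(13056 + 4 - 464) = 1/12596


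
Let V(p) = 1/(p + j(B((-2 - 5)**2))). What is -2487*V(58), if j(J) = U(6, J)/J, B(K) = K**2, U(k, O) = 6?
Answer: -5971287/139264 ≈ -42.877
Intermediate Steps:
j(J) = 6/J
V(p) = 1/(6/2401 + p) (V(p) = 1/(p + 6/(((-2 - 5)**2)**2)) = 1/(p + 6/(((-7)**2)**2)) = 1/(p + 6/(49**2)) = 1/(p + 6/2401) = 1/(6/2401 + p))
-2487*V(58) = -5971287/(6 + 2401*58) = -5971287/(6 + 139258) = -5971287/139264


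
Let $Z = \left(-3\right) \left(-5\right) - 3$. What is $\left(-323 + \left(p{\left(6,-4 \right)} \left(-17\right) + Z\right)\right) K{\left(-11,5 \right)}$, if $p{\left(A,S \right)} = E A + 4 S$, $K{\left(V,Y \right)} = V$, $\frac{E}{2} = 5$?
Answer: $11649$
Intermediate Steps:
$E = 10$ ($E = 2 \cdot 5 = 10$)
$p{\left(A,S \right)} = 4 S + 10 A$ ($p{\left(A,S \right)} = 10 A + 4 S = 4 S + 10 A$)
$Z = 12$ ($Z = 15 - 3 = 12$)
$\left(-323 + \left(p{\left(6,-4 \right)} \left(-17\right) + Z\right)\right) K{\left(-11,5 \right)} = \left(-323 + \left(\left(4 \left(-4\right) + 10 \cdot 6\right) \left(-17\right) + 12\right)\right) \left(-11\right) = \left(-323 + \left(\left(-16 + 60\right) \left(-17\right) + 12\right)\right) \left(-11\right) = \left(-323 + \left(44 \left(-17\right) + 12\right)\right) \left(-11\right) = \left(-323 + \left(-748 + 12\right)\right) \left(-11\right) = \left(-323 - 736\right) \left(-11\right) = \left(-1059\right) \left(-11\right) = 11649$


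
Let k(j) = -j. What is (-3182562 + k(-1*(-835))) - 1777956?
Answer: -4961353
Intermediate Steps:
(-3182562 + k(-1*(-835))) - 1777956 = (-3182562 - (-1)*(-835)) - 1777956 = (-3182562 - 1*835) - 1777956 = (-3182562 - 835) - 1777956 = -3183397 - 1777956 = -4961353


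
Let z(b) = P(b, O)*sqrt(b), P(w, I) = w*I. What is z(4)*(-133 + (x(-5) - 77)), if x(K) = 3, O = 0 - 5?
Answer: 8280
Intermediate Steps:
O = -5
P(w, I) = I*w
z(b) = -5*b**(3/2) (z(b) = (-5*b)*sqrt(b) = -5*b**(3/2))
z(4)*(-133 + (x(-5) - 77)) = (-5*4**(3/2))*(-133 + (3 - 77)) = (-5*8)*(-133 - 74) = -40*(-207) = 8280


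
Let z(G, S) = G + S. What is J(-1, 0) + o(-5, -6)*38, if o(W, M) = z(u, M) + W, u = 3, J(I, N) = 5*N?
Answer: -304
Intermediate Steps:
o(W, M) = 3 + M + W (o(W, M) = (3 + M) + W = 3 + M + W)
J(-1, 0) + o(-5, -6)*38 = 5*0 + (3 - 6 - 5)*38 = 0 - 8*38 = 0 - 304 = -304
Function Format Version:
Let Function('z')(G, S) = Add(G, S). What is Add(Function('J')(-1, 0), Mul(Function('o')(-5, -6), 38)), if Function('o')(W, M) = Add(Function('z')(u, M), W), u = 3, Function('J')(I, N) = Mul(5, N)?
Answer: -304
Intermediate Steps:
Function('o')(W, M) = Add(3, M, W) (Function('o')(W, M) = Add(Add(3, M), W) = Add(3, M, W))
Add(Function('J')(-1, 0), Mul(Function('o')(-5, -6), 38)) = Add(Mul(5, 0), Mul(Add(3, -6, -5), 38)) = Add(0, Mul(-8, 38)) = Add(0, -304) = -304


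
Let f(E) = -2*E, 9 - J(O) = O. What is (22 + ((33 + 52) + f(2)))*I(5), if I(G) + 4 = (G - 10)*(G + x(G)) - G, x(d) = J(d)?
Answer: -5562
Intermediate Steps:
J(O) = 9 - O
x(d) = 9 - d
I(G) = -94 + 8*G (I(G) = -4 + ((G - 10)*(G + (9 - G)) - G) = -4 + ((-10 + G)*9 - G) = -4 + ((-90 + 9*G) - G) = -4 + (-90 + 8*G) = -94 + 8*G)
(22 + ((33 + 52) + f(2)))*I(5) = (22 + ((33 + 52) - 2*2))*(-94 + 8*5) = (22 + (85 - 4))*(-94 + 40) = (22 + 81)*(-54) = 103*(-54) = -5562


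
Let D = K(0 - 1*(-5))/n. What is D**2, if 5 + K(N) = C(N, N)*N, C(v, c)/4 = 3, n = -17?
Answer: 3025/289 ≈ 10.467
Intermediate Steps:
C(v, c) = 12 (C(v, c) = 4*3 = 12)
K(N) = -5 + 12*N
D = -55/17 (D = (-5 + 12*(0 - 1*(-5)))/(-17) = (-5 + 12*(0 + 5))*(-1/17) = (-5 + 12*5)*(-1/17) = (-5 + 60)*(-1/17) = 55*(-1/17) = -55/17 ≈ -3.2353)
D**2 = (-55/17)**2 = 3025/289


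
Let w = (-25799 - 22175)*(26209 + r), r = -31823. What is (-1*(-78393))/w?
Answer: 11199/38475148 ≈ 0.00029107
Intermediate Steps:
w = 269326036 (w = (-25799 - 22175)*(26209 - 31823) = -47974*(-5614) = 269326036)
(-1*(-78393))/w = -1*(-78393)/269326036 = 78393*(1/269326036) = 11199/38475148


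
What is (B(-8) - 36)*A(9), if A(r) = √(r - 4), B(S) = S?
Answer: -44*√5 ≈ -98.387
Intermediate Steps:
A(r) = √(-4 + r)
(B(-8) - 36)*A(9) = (-8 - 36)*√(-4 + 9) = -44*√5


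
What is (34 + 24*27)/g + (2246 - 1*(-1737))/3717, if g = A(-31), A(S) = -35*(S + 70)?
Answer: 138181/241605 ≈ 0.57193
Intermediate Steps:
A(S) = -2450 - 35*S (A(S) = -35*(70 + S) = -2450 - 35*S)
g = -1365 (g = -2450 - 35*(-31) = -2450 + 1085 = -1365)
(34 + 24*27)/g + (2246 - 1*(-1737))/3717 = (34 + 24*27)/(-1365) + (2246 - 1*(-1737))/3717 = (34 + 648)*(-1/1365) + (2246 + 1737)*(1/3717) = 682*(-1/1365) + 3983*(1/3717) = -682/1365 + 569/531 = 138181/241605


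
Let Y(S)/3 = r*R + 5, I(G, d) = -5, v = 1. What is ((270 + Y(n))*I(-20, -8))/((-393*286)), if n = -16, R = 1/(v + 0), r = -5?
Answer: 225/18733 ≈ 0.012011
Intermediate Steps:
R = 1 (R = 1/(1 + 0) = 1/1 = 1)
Y(S) = 0 (Y(S) = 3*(-5*1 + 5) = 3*(-5 + 5) = 3*0 = 0)
((270 + Y(n))*I(-20, -8))/((-393*286)) = ((270 + 0)*(-5))/((-393*286)) = (270*(-5))/(-112398) = -1350*(-1/112398) = 225/18733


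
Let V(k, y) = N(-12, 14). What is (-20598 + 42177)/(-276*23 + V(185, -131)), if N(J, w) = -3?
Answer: -7193/2117 ≈ -3.3977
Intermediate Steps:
V(k, y) = -3
(-20598 + 42177)/(-276*23 + V(185, -131)) = (-20598 + 42177)/(-276*23 - 3) = 21579/(-6348 - 3) = 21579/(-6351) = 21579*(-1/6351) = -7193/2117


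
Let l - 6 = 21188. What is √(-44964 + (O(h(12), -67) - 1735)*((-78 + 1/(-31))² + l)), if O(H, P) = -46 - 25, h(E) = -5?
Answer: 3*I*√5266079486/31 ≈ 7022.7*I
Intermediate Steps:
l = 21194 (l = 6 + 21188 = 21194)
O(H, P) = -71
√(-44964 + (O(h(12), -67) - 1735)*((-78 + 1/(-31))² + l)) = √(-44964 + (-71 - 1735)*((-78 + 1/(-31))² + 21194)) = √(-44964 - 1806*((-78 - 1/31)² + 21194)) = √(-44964 - 1806*((-2419/31)² + 21194)) = √(-44964 - 1806*(5851561/961 + 21194)) = √(-44964 - 1806*26218995/961) = √(-44964 - 47351504970/961) = √(-47394715374/961) = 3*I*√5266079486/31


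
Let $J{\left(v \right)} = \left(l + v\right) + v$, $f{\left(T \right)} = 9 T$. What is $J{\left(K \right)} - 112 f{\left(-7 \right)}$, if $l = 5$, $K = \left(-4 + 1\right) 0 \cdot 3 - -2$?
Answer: $7065$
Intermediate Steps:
$K = 2$ ($K = \left(-3\right) 0 \cdot 3 + 2 = 0 \cdot 3 + 2 = 0 + 2 = 2$)
$J{\left(v \right)} = 5 + 2 v$ ($J{\left(v \right)} = \left(5 + v\right) + v = 5 + 2 v$)
$J{\left(K \right)} - 112 f{\left(-7 \right)} = \left(5 + 2 \cdot 2\right) - 112 \cdot 9 \left(-7\right) = \left(5 + 4\right) - -7056 = 9 + 7056 = 7065$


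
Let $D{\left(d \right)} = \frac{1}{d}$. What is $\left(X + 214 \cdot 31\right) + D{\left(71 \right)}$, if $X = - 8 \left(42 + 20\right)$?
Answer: $\frac{435799}{71} \approx 6138.0$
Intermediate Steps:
$X = -496$ ($X = \left(-8\right) 62 = -496$)
$\left(X + 214 \cdot 31\right) + D{\left(71 \right)} = \left(-496 + 214 \cdot 31\right) + \frac{1}{71} = \left(-496 + 6634\right) + \frac{1}{71} = 6138 + \frac{1}{71} = \frac{435799}{71}$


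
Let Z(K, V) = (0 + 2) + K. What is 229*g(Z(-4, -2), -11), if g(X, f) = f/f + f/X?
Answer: 2977/2 ≈ 1488.5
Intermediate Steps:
Z(K, V) = 2 + K
g(X, f) = 1 + f/X
229*g(Z(-4, -2), -11) = 229*(((2 - 4) - 11)/(2 - 4)) = 229*((-2 - 11)/(-2)) = 229*(-1/2*(-13)) = 229*(13/2) = 2977/2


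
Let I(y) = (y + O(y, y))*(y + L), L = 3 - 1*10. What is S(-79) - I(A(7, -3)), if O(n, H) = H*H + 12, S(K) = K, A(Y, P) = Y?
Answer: -79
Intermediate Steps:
L = -7 (L = 3 - 10 = -7)
O(n, H) = 12 + H**2 (O(n, H) = H**2 + 12 = 12 + H**2)
I(y) = (-7 + y)*(12 + y + y**2) (I(y) = (y + (12 + y**2))*(y - 7) = (12 + y + y**2)*(-7 + y) = (-7 + y)*(12 + y + y**2))
S(-79) - I(A(7, -3)) = -79 - (-84 + 7**3 - 6*7**2 + 5*7) = -79 - (-84 + 343 - 6*49 + 35) = -79 - (-84 + 343 - 294 + 35) = -79 - 1*0 = -79 + 0 = -79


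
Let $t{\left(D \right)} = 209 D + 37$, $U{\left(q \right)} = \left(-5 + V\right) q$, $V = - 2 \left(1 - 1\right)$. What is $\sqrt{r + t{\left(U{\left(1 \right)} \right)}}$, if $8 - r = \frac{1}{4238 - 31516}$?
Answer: $\frac{i \sqrt{744089256722}}{27278} \approx 31.623 i$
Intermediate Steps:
$V = 0$ ($V = \left(-2\right) 0 = 0$)
$U{\left(q \right)} = - 5 q$ ($U{\left(q \right)} = \left(-5 + 0\right) q = - 5 q$)
$r = \frac{218225}{27278}$ ($r = 8 - \frac{1}{4238 - 31516} = 8 - \frac{1}{-27278} = 8 - - \frac{1}{27278} = 8 + \frac{1}{27278} = \frac{218225}{27278} \approx 8.0$)
$t{\left(D \right)} = 37 + 209 D$
$\sqrt{r + t{\left(U{\left(1 \right)} \right)}} = \sqrt{\frac{218225}{27278} + \left(37 + 209 \left(\left(-5\right) 1\right)\right)} = \sqrt{\frac{218225}{27278} + \left(37 + 209 \left(-5\right)\right)} = \sqrt{\frac{218225}{27278} + \left(37 - 1045\right)} = \sqrt{\frac{218225}{27278} - 1008} = \sqrt{- \frac{27277999}{27278}} = \frac{i \sqrt{744089256722}}{27278}$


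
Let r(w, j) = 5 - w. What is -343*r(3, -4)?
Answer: -686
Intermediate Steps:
-343*r(3, -4) = -343*(5 - 1*3) = -343*(5 - 3) = -343*2 = -686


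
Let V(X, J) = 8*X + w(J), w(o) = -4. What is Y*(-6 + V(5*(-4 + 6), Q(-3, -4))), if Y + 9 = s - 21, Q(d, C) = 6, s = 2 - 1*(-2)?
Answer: -1820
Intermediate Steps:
s = 4 (s = 2 + 2 = 4)
V(X, J) = -4 + 8*X (V(X, J) = 8*X - 4 = -4 + 8*X)
Y = -26 (Y = -9 + (4 - 21) = -9 - 17 = -26)
Y*(-6 + V(5*(-4 + 6), Q(-3, -4))) = -26*(-6 + (-4 + 8*(5*(-4 + 6)))) = -26*(-6 + (-4 + 8*(5*2))) = -26*(-6 + (-4 + 8*10)) = -26*(-6 + (-4 + 80)) = -26*(-6 + 76) = -26*70 = -1820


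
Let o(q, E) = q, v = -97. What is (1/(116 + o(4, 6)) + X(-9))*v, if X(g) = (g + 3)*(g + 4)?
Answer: -349297/120 ≈ -2910.8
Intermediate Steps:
X(g) = (3 + g)*(4 + g)
(1/(116 + o(4, 6)) + X(-9))*v = (1/(116 + 4) + (12 + (-9)² + 7*(-9)))*(-97) = (1/120 + (12 + 81 - 63))*(-97) = (1/120 + 30)*(-97) = (3601/120)*(-97) = -349297/120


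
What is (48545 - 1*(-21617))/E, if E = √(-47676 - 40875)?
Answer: -70162*I*√9839/29517 ≈ -235.78*I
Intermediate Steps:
E = 3*I*√9839 (E = √(-88551) = 3*I*√9839 ≈ 297.58*I)
(48545 - 1*(-21617))/E = (48545 - 1*(-21617))/((3*I*√9839)) = (48545 + 21617)*(-I*√9839/29517) = 70162*(-I*√9839/29517) = -70162*I*√9839/29517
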